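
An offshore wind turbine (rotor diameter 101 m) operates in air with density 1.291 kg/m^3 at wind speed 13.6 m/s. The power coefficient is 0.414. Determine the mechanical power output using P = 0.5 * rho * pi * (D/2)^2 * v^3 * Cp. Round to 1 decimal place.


Step 1 -- Compute swept area:
  A = pi * (D/2)^2 = pi * (101/2)^2 = 8011.85 m^2
Step 2 -- Apply wind power equation:
  P = 0.5 * rho * A * v^3 * Cp
  v^3 = 13.6^3 = 2515.456
  P = 0.5 * 1.291 * 8011.85 * 2515.456 * 0.414
  P = 5385746.9 W

5385746.9


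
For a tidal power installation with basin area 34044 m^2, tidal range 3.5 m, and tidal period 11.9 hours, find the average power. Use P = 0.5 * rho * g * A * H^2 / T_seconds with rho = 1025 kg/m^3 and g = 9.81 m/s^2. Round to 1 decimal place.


Convert period to seconds: T = 11.9 * 3600 = 42840.0 s
H^2 = 3.5^2 = 12.25
P = 0.5 * rho * g * A * H^2 / T
P = 0.5 * 1025 * 9.81 * 34044 * 12.25 / 42840.0
P = 48942.9 W

48942.9


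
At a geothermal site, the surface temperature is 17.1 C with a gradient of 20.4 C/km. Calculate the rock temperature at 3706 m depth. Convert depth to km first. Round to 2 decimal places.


Convert depth to km: 3706 / 1000 = 3.706 km
Temperature increase = gradient * depth_km = 20.4 * 3.706 = 75.6 C
Temperature at depth = T_surface + delta_T = 17.1 + 75.6
T = 92.70 C

92.70


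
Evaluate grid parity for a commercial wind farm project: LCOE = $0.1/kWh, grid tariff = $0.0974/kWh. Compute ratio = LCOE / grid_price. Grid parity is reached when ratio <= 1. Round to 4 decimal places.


Compare LCOE to grid price:
  LCOE = $0.1/kWh, Grid price = $0.0974/kWh
  Ratio = LCOE / grid_price = 0.1 / 0.0974 = 1.0267
  Grid parity achieved (ratio <= 1)? no

1.0267


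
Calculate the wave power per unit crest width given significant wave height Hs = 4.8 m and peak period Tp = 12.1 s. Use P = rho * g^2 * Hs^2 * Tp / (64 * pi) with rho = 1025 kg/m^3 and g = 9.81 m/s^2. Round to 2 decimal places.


Apply wave power formula:
  g^2 = 9.81^2 = 96.2361
  Hs^2 = 4.8^2 = 23.04
  Numerator = rho * g^2 * Hs^2 * Tp = 1025 * 96.2361 * 23.04 * 12.1 = 27499812.02
  Denominator = 64 * pi = 201.0619
  P = 27499812.02 / 201.0619 = 136772.84 W/m

136772.84


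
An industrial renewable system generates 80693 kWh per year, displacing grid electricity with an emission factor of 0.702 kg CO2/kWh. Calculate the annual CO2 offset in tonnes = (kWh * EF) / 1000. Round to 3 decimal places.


CO2 offset in kg = generation * emission_factor
CO2 offset = 80693 * 0.702 = 56646.49 kg
Convert to tonnes:
  CO2 offset = 56646.49 / 1000 = 56.646 tonnes

56.646


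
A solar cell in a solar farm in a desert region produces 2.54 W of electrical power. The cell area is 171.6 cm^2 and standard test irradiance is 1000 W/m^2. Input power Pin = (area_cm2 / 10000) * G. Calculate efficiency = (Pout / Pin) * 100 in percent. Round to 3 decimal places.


First compute the input power:
  Pin = area_cm2 / 10000 * G = 171.6 / 10000 * 1000 = 17.16 W
Then compute efficiency:
  Efficiency = (Pout / Pin) * 100 = (2.54 / 17.16) * 100
  Efficiency = 14.802%

14.802


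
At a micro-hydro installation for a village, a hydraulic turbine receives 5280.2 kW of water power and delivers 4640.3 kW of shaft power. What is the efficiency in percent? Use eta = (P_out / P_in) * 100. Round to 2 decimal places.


Turbine efficiency = (output power / input power) * 100
eta = (4640.3 / 5280.2) * 100
eta = 87.88%

87.88


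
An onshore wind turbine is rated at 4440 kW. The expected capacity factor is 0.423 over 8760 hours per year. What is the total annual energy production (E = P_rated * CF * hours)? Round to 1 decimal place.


Annual energy = rated_kW * capacity_factor * hours_per_year
Given: P_rated = 4440 kW, CF = 0.423, hours = 8760
E = 4440 * 0.423 * 8760
E = 16452331.2 kWh

16452331.2


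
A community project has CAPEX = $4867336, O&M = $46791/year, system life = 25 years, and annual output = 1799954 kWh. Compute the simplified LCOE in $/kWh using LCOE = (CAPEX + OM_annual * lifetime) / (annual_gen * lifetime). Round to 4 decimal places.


Total cost = CAPEX + OM * lifetime = 4867336 + 46791 * 25 = 4867336 + 1169775 = 6037111
Total generation = annual * lifetime = 1799954 * 25 = 44998850 kWh
LCOE = 6037111 / 44998850
LCOE = 0.1342 $/kWh

0.1342


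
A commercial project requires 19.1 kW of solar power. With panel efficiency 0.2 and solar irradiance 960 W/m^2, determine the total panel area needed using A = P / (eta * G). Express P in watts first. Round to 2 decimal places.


Convert target power to watts: P = 19.1 * 1000 = 19100.0 W
Compute denominator: eta * G = 0.2 * 960 = 192.0
Required area A = P / (eta * G) = 19100.0 / 192.0
A = 99.48 m^2

99.48


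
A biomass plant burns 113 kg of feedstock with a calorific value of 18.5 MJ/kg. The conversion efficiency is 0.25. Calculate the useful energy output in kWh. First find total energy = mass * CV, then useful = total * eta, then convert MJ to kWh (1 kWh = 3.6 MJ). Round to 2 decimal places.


Total energy = mass * CV = 113 * 18.5 = 2090.5 MJ
Useful energy = total * eta = 2090.5 * 0.25 = 522.63 MJ
Convert to kWh: 522.63 / 3.6
Useful energy = 145.17 kWh

145.17


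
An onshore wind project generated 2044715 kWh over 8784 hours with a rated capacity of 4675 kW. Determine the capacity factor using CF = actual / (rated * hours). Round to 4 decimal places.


Capacity factor = actual output / maximum possible output
Maximum possible = rated * hours = 4675 * 8784 = 41065200 kWh
CF = 2044715 / 41065200
CF = 0.0498

0.0498


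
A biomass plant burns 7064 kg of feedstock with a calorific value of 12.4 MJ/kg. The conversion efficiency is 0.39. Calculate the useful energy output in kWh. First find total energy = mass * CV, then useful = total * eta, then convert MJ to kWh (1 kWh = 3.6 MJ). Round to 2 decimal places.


Total energy = mass * CV = 7064 * 12.4 = 87593.6 MJ
Useful energy = total * eta = 87593.6 * 0.39 = 34161.5 MJ
Convert to kWh: 34161.5 / 3.6
Useful energy = 9489.31 kWh

9489.31


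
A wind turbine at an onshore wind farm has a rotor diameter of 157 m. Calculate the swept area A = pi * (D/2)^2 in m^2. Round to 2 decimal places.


Compute the rotor radius:
  r = D / 2 = 157 / 2 = 78.5 m
Calculate swept area:
  A = pi * r^2 = pi * 78.5^2
  A = 19359.28 m^2

19359.28


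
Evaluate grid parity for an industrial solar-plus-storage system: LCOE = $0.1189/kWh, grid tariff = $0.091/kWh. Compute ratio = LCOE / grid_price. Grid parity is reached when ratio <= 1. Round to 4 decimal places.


Compare LCOE to grid price:
  LCOE = $0.1189/kWh, Grid price = $0.091/kWh
  Ratio = LCOE / grid_price = 0.1189 / 0.091 = 1.3066
  Grid parity achieved (ratio <= 1)? no

1.3066


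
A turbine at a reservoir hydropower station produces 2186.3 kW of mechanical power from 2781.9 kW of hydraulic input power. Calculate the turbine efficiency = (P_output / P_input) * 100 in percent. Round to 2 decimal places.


Turbine efficiency = (output power / input power) * 100
eta = (2186.3 / 2781.9) * 100
eta = 78.59%

78.59


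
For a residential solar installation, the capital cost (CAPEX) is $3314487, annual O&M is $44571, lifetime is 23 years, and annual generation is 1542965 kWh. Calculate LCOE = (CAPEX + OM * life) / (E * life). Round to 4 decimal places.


Total cost = CAPEX + OM * lifetime = 3314487 + 44571 * 23 = 3314487 + 1025133 = 4339620
Total generation = annual * lifetime = 1542965 * 23 = 35488195 kWh
LCOE = 4339620 / 35488195
LCOE = 0.1223 $/kWh

0.1223


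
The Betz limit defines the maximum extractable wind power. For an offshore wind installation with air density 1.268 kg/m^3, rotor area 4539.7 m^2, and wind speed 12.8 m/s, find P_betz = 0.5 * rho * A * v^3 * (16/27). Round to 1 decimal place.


The Betz coefficient Cp_max = 16/27 = 0.5926
v^3 = 12.8^3 = 2097.152
P_betz = 0.5 * rho * A * v^3 * Cp_max
P_betz = 0.5 * 1.268 * 4539.7 * 2097.152 * 0.5926
P_betz = 3576864.9 W

3576864.9


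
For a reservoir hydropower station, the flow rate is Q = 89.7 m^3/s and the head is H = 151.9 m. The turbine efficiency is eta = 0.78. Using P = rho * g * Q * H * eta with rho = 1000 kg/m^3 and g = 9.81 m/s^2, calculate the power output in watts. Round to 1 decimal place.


Apply the hydropower formula P = rho * g * Q * H * eta
rho * g = 1000 * 9.81 = 9810.0
P = 9810.0 * 89.7 * 151.9 * 0.78
P = 104259065.3 W

104259065.3


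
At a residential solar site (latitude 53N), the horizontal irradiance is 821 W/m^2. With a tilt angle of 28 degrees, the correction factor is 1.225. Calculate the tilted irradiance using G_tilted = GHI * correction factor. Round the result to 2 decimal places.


Identify the given values:
  GHI = 821 W/m^2, tilt correction factor = 1.225
Apply the formula G_tilted = GHI * factor:
  G_tilted = 821 * 1.225
  G_tilted = 1005.73 W/m^2

1005.73


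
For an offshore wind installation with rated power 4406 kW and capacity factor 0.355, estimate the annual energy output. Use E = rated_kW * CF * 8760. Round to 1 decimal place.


Annual energy = rated_kW * capacity_factor * hours_per_year
Given: P_rated = 4406 kW, CF = 0.355, hours = 8760
E = 4406 * 0.355 * 8760
E = 13701778.8 kWh

13701778.8


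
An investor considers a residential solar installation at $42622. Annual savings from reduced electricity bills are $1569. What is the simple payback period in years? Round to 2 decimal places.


Simple payback period = initial cost / annual savings
Payback = 42622 / 1569
Payback = 27.17 years

27.17


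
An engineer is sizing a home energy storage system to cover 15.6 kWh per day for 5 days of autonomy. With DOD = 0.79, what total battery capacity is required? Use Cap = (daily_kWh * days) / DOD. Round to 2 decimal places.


Total energy needed = daily * days = 15.6 * 5 = 78.0 kWh
Account for depth of discharge:
  Cap = total_energy / DOD = 78.0 / 0.79
  Cap = 98.73 kWh

98.73


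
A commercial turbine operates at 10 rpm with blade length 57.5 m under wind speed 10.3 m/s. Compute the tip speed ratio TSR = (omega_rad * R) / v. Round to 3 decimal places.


Convert rotational speed to rad/s:
  omega = 10 * 2 * pi / 60 = 1.0472 rad/s
Compute tip speed:
  v_tip = omega * R = 1.0472 * 57.5 = 60.214 m/s
Tip speed ratio:
  TSR = v_tip / v_wind = 60.214 / 10.3 = 5.846

5.846


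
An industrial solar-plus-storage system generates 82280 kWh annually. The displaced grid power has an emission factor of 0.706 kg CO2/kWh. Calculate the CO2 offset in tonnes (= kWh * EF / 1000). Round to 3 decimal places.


CO2 offset in kg = generation * emission_factor
CO2 offset = 82280 * 0.706 = 58089.68 kg
Convert to tonnes:
  CO2 offset = 58089.68 / 1000 = 58.090 tonnes

58.090


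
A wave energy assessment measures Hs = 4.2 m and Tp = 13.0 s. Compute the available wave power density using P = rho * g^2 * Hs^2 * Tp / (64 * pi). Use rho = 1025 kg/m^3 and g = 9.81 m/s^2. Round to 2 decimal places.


Apply wave power formula:
  g^2 = 9.81^2 = 96.2361
  Hs^2 = 4.2^2 = 17.64
  Numerator = rho * g^2 * Hs^2 * Tp = 1025 * 96.2361 * 17.64 * 13.0 = 22620584.01
  Denominator = 64 * pi = 201.0619
  P = 22620584.01 / 201.0619 = 112505.56 W/m

112505.56


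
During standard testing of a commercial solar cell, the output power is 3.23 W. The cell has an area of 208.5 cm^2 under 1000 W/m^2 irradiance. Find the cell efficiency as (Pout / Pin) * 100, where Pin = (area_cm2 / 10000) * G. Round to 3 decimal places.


First compute the input power:
  Pin = area_cm2 / 10000 * G = 208.5 / 10000 * 1000 = 20.85 W
Then compute efficiency:
  Efficiency = (Pout / Pin) * 100 = (3.23 / 20.85) * 100
  Efficiency = 15.492%

15.492


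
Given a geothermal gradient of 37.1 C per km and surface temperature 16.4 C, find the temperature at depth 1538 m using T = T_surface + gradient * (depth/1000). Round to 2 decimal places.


Convert depth to km: 1538 / 1000 = 1.538 km
Temperature increase = gradient * depth_km = 37.1 * 1.538 = 57.06 C
Temperature at depth = T_surface + delta_T = 16.4 + 57.06
T = 73.46 C

73.46


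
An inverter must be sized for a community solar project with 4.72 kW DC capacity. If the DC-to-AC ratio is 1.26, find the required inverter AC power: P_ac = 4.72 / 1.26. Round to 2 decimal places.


The inverter AC capacity is determined by the DC/AC ratio.
Given: P_dc = 4.72 kW, DC/AC ratio = 1.26
P_ac = P_dc / ratio = 4.72 / 1.26
P_ac = 3.75 kW

3.75


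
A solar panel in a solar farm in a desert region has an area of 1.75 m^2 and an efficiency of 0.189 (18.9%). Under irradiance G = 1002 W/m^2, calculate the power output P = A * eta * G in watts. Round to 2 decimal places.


Use the solar power formula P = A * eta * G.
Given: A = 1.75 m^2, eta = 0.189, G = 1002 W/m^2
P = 1.75 * 0.189 * 1002
P = 331.41 W

331.41


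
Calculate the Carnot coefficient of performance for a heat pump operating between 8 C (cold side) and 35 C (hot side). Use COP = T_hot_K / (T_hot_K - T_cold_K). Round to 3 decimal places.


Convert to Kelvin:
  T_hot = 35 + 273.15 = 308.15 K
  T_cold = 8 + 273.15 = 281.15 K
Apply Carnot COP formula:
  COP = T_hot_K / (T_hot_K - T_cold_K) = 308.15 / 27.0
  COP = 11.413

11.413


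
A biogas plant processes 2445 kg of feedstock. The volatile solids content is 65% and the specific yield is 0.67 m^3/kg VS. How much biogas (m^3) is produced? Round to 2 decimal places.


Compute volatile solids:
  VS = mass * VS_fraction = 2445 * 0.65 = 1589.25 kg
Calculate biogas volume:
  Biogas = VS * specific_yield = 1589.25 * 0.67
  Biogas = 1064.80 m^3

1064.80


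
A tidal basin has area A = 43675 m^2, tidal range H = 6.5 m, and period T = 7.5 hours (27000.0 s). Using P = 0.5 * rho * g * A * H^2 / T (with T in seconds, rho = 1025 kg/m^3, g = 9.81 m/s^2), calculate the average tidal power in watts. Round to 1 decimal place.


Convert period to seconds: T = 7.5 * 3600 = 27000.0 s
H^2 = 6.5^2 = 42.25
P = 0.5 * rho * g * A * H^2 / T
P = 0.5 * 1025 * 9.81 * 43675 * 42.25 / 27000.0
P = 343604.4 W

343604.4


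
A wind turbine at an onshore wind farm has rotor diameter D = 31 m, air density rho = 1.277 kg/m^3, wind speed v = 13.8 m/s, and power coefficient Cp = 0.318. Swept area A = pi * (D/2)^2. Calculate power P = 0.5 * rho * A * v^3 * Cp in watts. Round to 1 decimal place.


Step 1 -- Compute swept area:
  A = pi * (D/2)^2 = pi * (31/2)^2 = 754.77 m^2
Step 2 -- Apply wind power equation:
  P = 0.5 * rho * A * v^3 * Cp
  v^3 = 13.8^3 = 2628.072
  P = 0.5 * 1.277 * 754.77 * 2628.072 * 0.318
  P = 402752.8 W

402752.8


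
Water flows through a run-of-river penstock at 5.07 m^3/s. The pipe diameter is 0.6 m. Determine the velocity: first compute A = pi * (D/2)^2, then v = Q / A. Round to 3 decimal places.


Compute pipe cross-sectional area:
  A = pi * (D/2)^2 = pi * (0.6/2)^2 = 0.2827 m^2
Calculate velocity:
  v = Q / A = 5.07 / 0.2827
  v = 17.931 m/s

17.931


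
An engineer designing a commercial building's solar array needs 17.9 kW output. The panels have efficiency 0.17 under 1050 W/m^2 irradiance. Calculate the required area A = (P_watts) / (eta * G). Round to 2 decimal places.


Convert target power to watts: P = 17.9 * 1000 = 17900.0 W
Compute denominator: eta * G = 0.17 * 1050 = 178.5
Required area A = P / (eta * G) = 17900.0 / 178.5
A = 100.28 m^2

100.28


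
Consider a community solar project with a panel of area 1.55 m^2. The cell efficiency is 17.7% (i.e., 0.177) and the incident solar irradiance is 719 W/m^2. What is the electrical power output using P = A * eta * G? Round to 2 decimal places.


Use the solar power formula P = A * eta * G.
Given: A = 1.55 m^2, eta = 0.177, G = 719 W/m^2
P = 1.55 * 0.177 * 719
P = 197.26 W

197.26


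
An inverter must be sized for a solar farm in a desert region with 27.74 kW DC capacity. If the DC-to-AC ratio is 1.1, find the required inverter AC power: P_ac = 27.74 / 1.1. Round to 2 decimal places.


The inverter AC capacity is determined by the DC/AC ratio.
Given: P_dc = 27.74 kW, DC/AC ratio = 1.1
P_ac = P_dc / ratio = 27.74 / 1.1
P_ac = 25.22 kW

25.22


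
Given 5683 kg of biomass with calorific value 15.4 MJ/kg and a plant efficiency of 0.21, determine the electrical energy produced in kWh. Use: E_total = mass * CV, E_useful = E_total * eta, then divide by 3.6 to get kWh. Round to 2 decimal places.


Total energy = mass * CV = 5683 * 15.4 = 87518.2 MJ
Useful energy = total * eta = 87518.2 * 0.21 = 18378.82 MJ
Convert to kWh: 18378.82 / 3.6
Useful energy = 5105.23 kWh

5105.23


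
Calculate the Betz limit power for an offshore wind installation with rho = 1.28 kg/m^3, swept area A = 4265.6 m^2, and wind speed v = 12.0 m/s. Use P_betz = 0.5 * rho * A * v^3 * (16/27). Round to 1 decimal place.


The Betz coefficient Cp_max = 16/27 = 0.5926
v^3 = 12.0^3 = 1728.0
P_betz = 0.5 * rho * A * v^3 * Cp_max
P_betz = 0.5 * 1.28 * 4265.6 * 1728.0 * 0.5926
P_betz = 2795503.6 W

2795503.6


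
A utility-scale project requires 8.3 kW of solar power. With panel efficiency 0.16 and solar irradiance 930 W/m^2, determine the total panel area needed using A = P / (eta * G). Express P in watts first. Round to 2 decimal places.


Convert target power to watts: P = 8.3 * 1000 = 8300.0 W
Compute denominator: eta * G = 0.16 * 930 = 148.8
Required area A = P / (eta * G) = 8300.0 / 148.8
A = 55.78 m^2

55.78


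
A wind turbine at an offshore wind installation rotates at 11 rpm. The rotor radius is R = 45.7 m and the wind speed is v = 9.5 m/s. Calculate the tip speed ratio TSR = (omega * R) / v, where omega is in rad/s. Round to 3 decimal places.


Convert rotational speed to rad/s:
  omega = 11 * 2 * pi / 60 = 1.1519 rad/s
Compute tip speed:
  v_tip = omega * R = 1.1519 * 45.7 = 52.643 m/s
Tip speed ratio:
  TSR = v_tip / v_wind = 52.643 / 9.5 = 5.541

5.541


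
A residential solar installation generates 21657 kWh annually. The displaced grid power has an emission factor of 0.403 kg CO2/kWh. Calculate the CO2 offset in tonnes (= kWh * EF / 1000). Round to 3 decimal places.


CO2 offset in kg = generation * emission_factor
CO2 offset = 21657 * 0.403 = 8727.77 kg
Convert to tonnes:
  CO2 offset = 8727.77 / 1000 = 8.728 tonnes

8.728


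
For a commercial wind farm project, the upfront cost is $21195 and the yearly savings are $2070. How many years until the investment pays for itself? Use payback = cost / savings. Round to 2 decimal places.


Simple payback period = initial cost / annual savings
Payback = 21195 / 2070
Payback = 10.24 years

10.24


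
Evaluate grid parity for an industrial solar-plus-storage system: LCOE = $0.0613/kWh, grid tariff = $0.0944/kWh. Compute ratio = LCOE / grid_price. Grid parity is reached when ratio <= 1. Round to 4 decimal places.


Compare LCOE to grid price:
  LCOE = $0.0613/kWh, Grid price = $0.0944/kWh
  Ratio = LCOE / grid_price = 0.0613 / 0.0944 = 0.6494
  Grid parity achieved (ratio <= 1)? yes

0.6494


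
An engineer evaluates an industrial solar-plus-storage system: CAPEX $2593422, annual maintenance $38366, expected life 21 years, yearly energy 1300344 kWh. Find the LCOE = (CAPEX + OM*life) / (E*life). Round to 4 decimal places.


Total cost = CAPEX + OM * lifetime = 2593422 + 38366 * 21 = 2593422 + 805686 = 3399108
Total generation = annual * lifetime = 1300344 * 21 = 27307224 kWh
LCOE = 3399108 / 27307224
LCOE = 0.1245 $/kWh

0.1245


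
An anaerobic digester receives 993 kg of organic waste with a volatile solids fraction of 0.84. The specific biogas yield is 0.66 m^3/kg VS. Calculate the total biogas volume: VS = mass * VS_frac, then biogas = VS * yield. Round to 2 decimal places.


Compute volatile solids:
  VS = mass * VS_fraction = 993 * 0.84 = 834.12 kg
Calculate biogas volume:
  Biogas = VS * specific_yield = 834.12 * 0.66
  Biogas = 550.52 m^3

550.52


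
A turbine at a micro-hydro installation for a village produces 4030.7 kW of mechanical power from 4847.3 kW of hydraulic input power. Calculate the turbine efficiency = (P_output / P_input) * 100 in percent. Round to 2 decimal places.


Turbine efficiency = (output power / input power) * 100
eta = (4030.7 / 4847.3) * 100
eta = 83.15%

83.15


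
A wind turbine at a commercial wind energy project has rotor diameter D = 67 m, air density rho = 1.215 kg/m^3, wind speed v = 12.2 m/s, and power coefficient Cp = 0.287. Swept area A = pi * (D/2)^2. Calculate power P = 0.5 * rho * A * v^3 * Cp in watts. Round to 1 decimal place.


Step 1 -- Compute swept area:
  A = pi * (D/2)^2 = pi * (67/2)^2 = 3525.65 m^2
Step 2 -- Apply wind power equation:
  P = 0.5 * rho * A * v^3 * Cp
  v^3 = 12.2^3 = 1815.848
  P = 0.5 * 1.215 * 3525.65 * 1815.848 * 0.287
  P = 1116213.2 W

1116213.2


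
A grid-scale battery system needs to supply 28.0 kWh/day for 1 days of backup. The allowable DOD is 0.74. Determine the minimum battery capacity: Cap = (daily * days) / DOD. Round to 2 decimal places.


Total energy needed = daily * days = 28.0 * 1 = 28.0 kWh
Account for depth of discharge:
  Cap = total_energy / DOD = 28.0 / 0.74
  Cap = 37.84 kWh

37.84


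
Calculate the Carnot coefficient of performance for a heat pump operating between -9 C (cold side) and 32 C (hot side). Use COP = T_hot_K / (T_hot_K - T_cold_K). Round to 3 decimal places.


Convert to Kelvin:
  T_hot = 32 + 273.15 = 305.15 K
  T_cold = -9 + 273.15 = 264.15 K
Apply Carnot COP formula:
  COP = T_hot_K / (T_hot_K - T_cold_K) = 305.15 / 41.0
  COP = 7.443

7.443


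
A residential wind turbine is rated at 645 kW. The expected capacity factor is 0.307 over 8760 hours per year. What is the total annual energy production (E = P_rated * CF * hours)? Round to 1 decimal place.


Annual energy = rated_kW * capacity_factor * hours_per_year
Given: P_rated = 645 kW, CF = 0.307, hours = 8760
E = 645 * 0.307 * 8760
E = 1734611.4 kWh

1734611.4


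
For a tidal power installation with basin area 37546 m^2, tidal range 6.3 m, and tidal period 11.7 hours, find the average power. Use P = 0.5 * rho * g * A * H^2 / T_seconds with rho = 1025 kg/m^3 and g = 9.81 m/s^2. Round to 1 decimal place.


Convert period to seconds: T = 11.7 * 3600 = 42120.0 s
H^2 = 6.3^2 = 39.69
P = 0.5 * rho * g * A * H^2 / T
P = 0.5 * 1025 * 9.81 * 37546 * 39.69 / 42120.0
P = 177876.8 W

177876.8


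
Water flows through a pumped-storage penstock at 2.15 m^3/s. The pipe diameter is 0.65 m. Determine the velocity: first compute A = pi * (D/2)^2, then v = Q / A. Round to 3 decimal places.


Compute pipe cross-sectional area:
  A = pi * (D/2)^2 = pi * (0.65/2)^2 = 0.3318 m^2
Calculate velocity:
  v = Q / A = 2.15 / 0.3318
  v = 6.479 m/s

6.479


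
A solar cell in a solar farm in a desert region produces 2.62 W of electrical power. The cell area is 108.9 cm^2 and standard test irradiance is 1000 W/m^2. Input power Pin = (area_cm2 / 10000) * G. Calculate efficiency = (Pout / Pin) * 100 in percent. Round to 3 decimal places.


First compute the input power:
  Pin = area_cm2 / 10000 * G = 108.9 / 10000 * 1000 = 10.89 W
Then compute efficiency:
  Efficiency = (Pout / Pin) * 100 = (2.62 / 10.89) * 100
  Efficiency = 24.059%

24.059


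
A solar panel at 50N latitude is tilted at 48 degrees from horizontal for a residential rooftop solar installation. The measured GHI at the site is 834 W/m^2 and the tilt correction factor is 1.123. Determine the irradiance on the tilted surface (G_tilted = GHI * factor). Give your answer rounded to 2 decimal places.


Identify the given values:
  GHI = 834 W/m^2, tilt correction factor = 1.123
Apply the formula G_tilted = GHI * factor:
  G_tilted = 834 * 1.123
  G_tilted = 936.58 W/m^2

936.58


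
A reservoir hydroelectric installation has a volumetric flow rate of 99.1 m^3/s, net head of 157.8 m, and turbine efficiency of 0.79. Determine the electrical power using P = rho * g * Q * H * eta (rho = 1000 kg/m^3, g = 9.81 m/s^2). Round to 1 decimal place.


Apply the hydropower formula P = rho * g * Q * H * eta
rho * g = 1000 * 9.81 = 9810.0
P = 9810.0 * 99.1 * 157.8 * 0.79
P = 121192781.2 W

121192781.2


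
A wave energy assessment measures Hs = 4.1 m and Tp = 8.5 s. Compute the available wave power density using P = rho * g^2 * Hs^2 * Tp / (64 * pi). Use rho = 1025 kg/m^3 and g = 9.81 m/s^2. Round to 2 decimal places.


Apply wave power formula:
  g^2 = 9.81^2 = 96.2361
  Hs^2 = 4.1^2 = 16.81
  Numerator = rho * g^2 * Hs^2 * Tp = 1025 * 96.2361 * 16.81 * 8.5 = 14094462.53
  Denominator = 64 * pi = 201.0619
  P = 14094462.53 / 201.0619 = 70100.11 W/m

70100.11


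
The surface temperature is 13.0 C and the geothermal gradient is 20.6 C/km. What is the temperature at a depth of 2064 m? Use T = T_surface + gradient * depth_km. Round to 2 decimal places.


Convert depth to km: 2064 / 1000 = 2.064 km
Temperature increase = gradient * depth_km = 20.6 * 2.064 = 42.52 C
Temperature at depth = T_surface + delta_T = 13.0 + 42.52
T = 55.52 C

55.52


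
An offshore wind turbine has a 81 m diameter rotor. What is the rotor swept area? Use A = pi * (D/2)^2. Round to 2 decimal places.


Compute the rotor radius:
  r = D / 2 = 81 / 2 = 40.5 m
Calculate swept area:
  A = pi * r^2 = pi * 40.5^2
  A = 5153.00 m^2

5153.00


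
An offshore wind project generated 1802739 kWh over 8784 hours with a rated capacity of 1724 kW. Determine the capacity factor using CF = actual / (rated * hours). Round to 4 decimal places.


Capacity factor = actual output / maximum possible output
Maximum possible = rated * hours = 1724 * 8784 = 15143616 kWh
CF = 1802739 / 15143616
CF = 0.1190

0.1190


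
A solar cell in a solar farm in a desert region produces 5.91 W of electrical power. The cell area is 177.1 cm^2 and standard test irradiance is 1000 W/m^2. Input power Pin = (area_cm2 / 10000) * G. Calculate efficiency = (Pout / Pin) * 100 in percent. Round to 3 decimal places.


First compute the input power:
  Pin = area_cm2 / 10000 * G = 177.1 / 10000 * 1000 = 17.71 W
Then compute efficiency:
  Efficiency = (Pout / Pin) * 100 = (5.91 / 17.71) * 100
  Efficiency = 33.371%

33.371


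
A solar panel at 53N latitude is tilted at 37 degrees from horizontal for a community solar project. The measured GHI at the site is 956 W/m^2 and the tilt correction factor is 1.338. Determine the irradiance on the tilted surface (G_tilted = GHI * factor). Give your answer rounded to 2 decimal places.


Identify the given values:
  GHI = 956 W/m^2, tilt correction factor = 1.338
Apply the formula G_tilted = GHI * factor:
  G_tilted = 956 * 1.338
  G_tilted = 1279.13 W/m^2

1279.13


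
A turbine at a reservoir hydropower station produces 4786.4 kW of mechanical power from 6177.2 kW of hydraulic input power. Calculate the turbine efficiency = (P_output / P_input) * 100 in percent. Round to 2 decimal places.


Turbine efficiency = (output power / input power) * 100
eta = (4786.4 / 6177.2) * 100
eta = 77.48%

77.48


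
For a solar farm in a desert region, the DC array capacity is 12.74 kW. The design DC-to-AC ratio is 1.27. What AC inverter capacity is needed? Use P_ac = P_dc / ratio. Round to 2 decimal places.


The inverter AC capacity is determined by the DC/AC ratio.
Given: P_dc = 12.74 kW, DC/AC ratio = 1.27
P_ac = P_dc / ratio = 12.74 / 1.27
P_ac = 10.03 kW

10.03


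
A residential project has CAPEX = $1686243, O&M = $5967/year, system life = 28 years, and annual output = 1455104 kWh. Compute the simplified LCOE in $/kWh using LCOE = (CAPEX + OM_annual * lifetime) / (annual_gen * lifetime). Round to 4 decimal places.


Total cost = CAPEX + OM * lifetime = 1686243 + 5967 * 28 = 1686243 + 167076 = 1853319
Total generation = annual * lifetime = 1455104 * 28 = 40742912 kWh
LCOE = 1853319 / 40742912
LCOE = 0.0455 $/kWh

0.0455


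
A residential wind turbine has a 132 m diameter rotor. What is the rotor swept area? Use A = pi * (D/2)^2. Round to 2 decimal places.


Compute the rotor radius:
  r = D / 2 = 132 / 2 = 66.0 m
Calculate swept area:
  A = pi * r^2 = pi * 66.0^2
  A = 13684.78 m^2

13684.78


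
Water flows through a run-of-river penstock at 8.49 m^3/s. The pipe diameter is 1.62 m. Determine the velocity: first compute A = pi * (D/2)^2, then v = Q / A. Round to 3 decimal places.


Compute pipe cross-sectional area:
  A = pi * (D/2)^2 = pi * (1.62/2)^2 = 2.0612 m^2
Calculate velocity:
  v = Q / A = 8.49 / 2.0612
  v = 4.119 m/s

4.119


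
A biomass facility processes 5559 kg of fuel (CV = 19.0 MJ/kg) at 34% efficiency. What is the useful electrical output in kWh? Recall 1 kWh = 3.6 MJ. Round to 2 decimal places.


Total energy = mass * CV = 5559 * 19.0 = 105621.0 MJ
Useful energy = total * eta = 105621.0 * 0.34 = 35911.14 MJ
Convert to kWh: 35911.14 / 3.6
Useful energy = 9975.32 kWh

9975.32


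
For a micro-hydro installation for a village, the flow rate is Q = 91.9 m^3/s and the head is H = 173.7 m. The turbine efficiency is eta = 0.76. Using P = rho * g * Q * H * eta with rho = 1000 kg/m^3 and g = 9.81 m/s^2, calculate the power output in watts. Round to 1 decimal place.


Apply the hydropower formula P = rho * g * Q * H * eta
rho * g = 1000 * 9.81 = 9810.0
P = 9810.0 * 91.9 * 173.7 * 0.76
P = 119013966.5 W

119013966.5


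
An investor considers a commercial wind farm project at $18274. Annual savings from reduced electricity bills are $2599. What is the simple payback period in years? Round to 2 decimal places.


Simple payback period = initial cost / annual savings
Payback = 18274 / 2599
Payback = 7.03 years

7.03


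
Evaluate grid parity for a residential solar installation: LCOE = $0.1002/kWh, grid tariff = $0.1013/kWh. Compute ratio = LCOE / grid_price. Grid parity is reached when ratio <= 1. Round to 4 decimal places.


Compare LCOE to grid price:
  LCOE = $0.1002/kWh, Grid price = $0.1013/kWh
  Ratio = LCOE / grid_price = 0.1002 / 0.1013 = 0.9891
  Grid parity achieved (ratio <= 1)? yes

0.9891


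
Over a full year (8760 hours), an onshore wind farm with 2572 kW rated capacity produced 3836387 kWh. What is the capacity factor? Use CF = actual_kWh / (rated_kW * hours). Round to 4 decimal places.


Capacity factor = actual output / maximum possible output
Maximum possible = rated * hours = 2572 * 8760 = 22530720 kWh
CF = 3836387 / 22530720
CF = 0.1703

0.1703


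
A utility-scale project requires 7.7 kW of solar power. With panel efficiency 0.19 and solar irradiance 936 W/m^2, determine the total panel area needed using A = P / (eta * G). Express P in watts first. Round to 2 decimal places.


Convert target power to watts: P = 7.7 * 1000 = 7700.0 W
Compute denominator: eta * G = 0.19 * 936 = 177.84
Required area A = P / (eta * G) = 7700.0 / 177.84
A = 43.30 m^2

43.30


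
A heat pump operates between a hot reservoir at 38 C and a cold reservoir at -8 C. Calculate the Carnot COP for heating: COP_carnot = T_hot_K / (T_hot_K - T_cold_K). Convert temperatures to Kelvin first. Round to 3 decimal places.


Convert to Kelvin:
  T_hot = 38 + 273.15 = 311.15 K
  T_cold = -8 + 273.15 = 265.15 K
Apply Carnot COP formula:
  COP = T_hot_K / (T_hot_K - T_cold_K) = 311.15 / 46.0
  COP = 6.764

6.764


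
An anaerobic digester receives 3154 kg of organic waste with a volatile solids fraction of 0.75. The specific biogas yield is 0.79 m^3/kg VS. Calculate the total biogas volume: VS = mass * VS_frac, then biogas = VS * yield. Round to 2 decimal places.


Compute volatile solids:
  VS = mass * VS_fraction = 3154 * 0.75 = 2365.5 kg
Calculate biogas volume:
  Biogas = VS * specific_yield = 2365.5 * 0.79
  Biogas = 1868.75 m^3

1868.75


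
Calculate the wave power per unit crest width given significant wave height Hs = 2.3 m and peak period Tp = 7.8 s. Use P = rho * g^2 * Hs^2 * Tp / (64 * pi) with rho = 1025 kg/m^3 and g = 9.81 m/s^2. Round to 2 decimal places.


Apply wave power formula:
  g^2 = 9.81^2 = 96.2361
  Hs^2 = 2.3^2 = 5.29
  Numerator = rho * g^2 * Hs^2 * Tp = 1025 * 96.2361 * 5.29 * 7.8 = 4070166.31
  Denominator = 64 * pi = 201.0619
  P = 4070166.31 / 201.0619 = 20243.35 W/m

20243.35


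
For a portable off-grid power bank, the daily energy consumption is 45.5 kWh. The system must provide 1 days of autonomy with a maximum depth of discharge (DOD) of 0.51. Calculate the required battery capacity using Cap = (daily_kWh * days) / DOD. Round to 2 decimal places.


Total energy needed = daily * days = 45.5 * 1 = 45.5 kWh
Account for depth of discharge:
  Cap = total_energy / DOD = 45.5 / 0.51
  Cap = 89.22 kWh

89.22


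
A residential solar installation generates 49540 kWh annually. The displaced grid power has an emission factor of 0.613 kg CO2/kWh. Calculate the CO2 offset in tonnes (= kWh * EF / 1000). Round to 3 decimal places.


CO2 offset in kg = generation * emission_factor
CO2 offset = 49540 * 0.613 = 30368.02 kg
Convert to tonnes:
  CO2 offset = 30368.02 / 1000 = 30.368 tonnes

30.368


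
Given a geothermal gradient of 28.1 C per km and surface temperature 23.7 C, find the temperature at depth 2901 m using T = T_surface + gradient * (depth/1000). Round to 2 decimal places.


Convert depth to km: 2901 / 1000 = 2.901 km
Temperature increase = gradient * depth_km = 28.1 * 2.901 = 81.52 C
Temperature at depth = T_surface + delta_T = 23.7 + 81.52
T = 105.22 C

105.22


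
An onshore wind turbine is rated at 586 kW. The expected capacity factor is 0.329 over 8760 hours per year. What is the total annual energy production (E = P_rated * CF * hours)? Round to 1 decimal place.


Annual energy = rated_kW * capacity_factor * hours_per_year
Given: P_rated = 586 kW, CF = 0.329, hours = 8760
E = 586 * 0.329 * 8760
E = 1688875.4 kWh

1688875.4


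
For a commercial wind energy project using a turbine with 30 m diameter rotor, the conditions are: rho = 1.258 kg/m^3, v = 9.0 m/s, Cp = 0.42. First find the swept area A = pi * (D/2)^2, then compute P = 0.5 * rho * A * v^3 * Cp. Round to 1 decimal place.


Step 1 -- Compute swept area:
  A = pi * (D/2)^2 = pi * (30/2)^2 = 706.86 m^2
Step 2 -- Apply wind power equation:
  P = 0.5 * rho * A * v^3 * Cp
  v^3 = 9.0^3 = 729.0
  P = 0.5 * 1.258 * 706.86 * 729.0 * 0.42
  P = 136131.9 W

136131.9


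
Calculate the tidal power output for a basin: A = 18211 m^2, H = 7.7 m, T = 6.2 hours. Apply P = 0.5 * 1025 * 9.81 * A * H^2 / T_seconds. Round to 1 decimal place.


Convert period to seconds: T = 6.2 * 3600 = 22320.0 s
H^2 = 7.7^2 = 59.29
P = 0.5 * rho * g * A * H^2 / T
P = 0.5 * 1025 * 9.81 * 18211 * 59.29 / 22320.0
P = 243211.4 W

243211.4


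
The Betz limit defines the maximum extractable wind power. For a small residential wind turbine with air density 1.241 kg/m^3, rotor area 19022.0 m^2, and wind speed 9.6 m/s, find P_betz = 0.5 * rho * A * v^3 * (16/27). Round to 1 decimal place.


The Betz coefficient Cp_max = 16/27 = 0.5926
v^3 = 9.6^3 = 884.736
P_betz = 0.5 * rho * A * v^3 * Cp_max
P_betz = 0.5 * 1.241 * 19022.0 * 884.736 * 0.5926
P_betz = 6188250.4 W

6188250.4


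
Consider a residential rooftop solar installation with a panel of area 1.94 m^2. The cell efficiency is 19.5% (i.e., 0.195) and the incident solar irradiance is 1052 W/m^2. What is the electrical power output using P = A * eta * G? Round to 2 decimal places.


Use the solar power formula P = A * eta * G.
Given: A = 1.94 m^2, eta = 0.195, G = 1052 W/m^2
P = 1.94 * 0.195 * 1052
P = 397.97 W

397.97


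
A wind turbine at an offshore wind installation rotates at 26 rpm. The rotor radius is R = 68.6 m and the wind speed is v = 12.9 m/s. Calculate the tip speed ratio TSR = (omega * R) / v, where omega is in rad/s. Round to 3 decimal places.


Convert rotational speed to rad/s:
  omega = 26 * 2 * pi / 60 = 2.7227 rad/s
Compute tip speed:
  v_tip = omega * R = 2.7227 * 68.6 = 186.778 m/s
Tip speed ratio:
  TSR = v_tip / v_wind = 186.778 / 12.9 = 14.479

14.479


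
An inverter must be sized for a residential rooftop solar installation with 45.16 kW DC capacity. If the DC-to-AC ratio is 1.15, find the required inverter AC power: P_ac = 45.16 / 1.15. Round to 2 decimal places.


The inverter AC capacity is determined by the DC/AC ratio.
Given: P_dc = 45.16 kW, DC/AC ratio = 1.15
P_ac = P_dc / ratio = 45.16 / 1.15
P_ac = 39.27 kW

39.27


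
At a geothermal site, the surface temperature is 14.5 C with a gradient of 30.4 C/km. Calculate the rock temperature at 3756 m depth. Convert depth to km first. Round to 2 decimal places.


Convert depth to km: 3756 / 1000 = 3.756 km
Temperature increase = gradient * depth_km = 30.4 * 3.756 = 114.18 C
Temperature at depth = T_surface + delta_T = 14.5 + 114.18
T = 128.68 C

128.68


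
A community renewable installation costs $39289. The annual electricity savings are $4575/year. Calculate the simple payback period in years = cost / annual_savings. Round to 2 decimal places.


Simple payback period = initial cost / annual savings
Payback = 39289 / 4575
Payback = 8.59 years

8.59


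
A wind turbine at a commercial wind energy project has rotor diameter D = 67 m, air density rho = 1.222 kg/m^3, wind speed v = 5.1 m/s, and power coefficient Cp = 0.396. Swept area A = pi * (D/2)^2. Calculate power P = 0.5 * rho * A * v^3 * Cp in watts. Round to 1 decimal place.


Step 1 -- Compute swept area:
  A = pi * (D/2)^2 = pi * (67/2)^2 = 3525.65 m^2
Step 2 -- Apply wind power equation:
  P = 0.5 * rho * A * v^3 * Cp
  v^3 = 5.1^3 = 132.651
  P = 0.5 * 1.222 * 3525.65 * 132.651 * 0.396
  P = 113158.3 W

113158.3


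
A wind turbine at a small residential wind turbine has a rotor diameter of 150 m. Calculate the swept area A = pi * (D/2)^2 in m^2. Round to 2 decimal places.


Compute the rotor radius:
  r = D / 2 = 150 / 2 = 75.0 m
Calculate swept area:
  A = pi * r^2 = pi * 75.0^2
  A = 17671.46 m^2

17671.46


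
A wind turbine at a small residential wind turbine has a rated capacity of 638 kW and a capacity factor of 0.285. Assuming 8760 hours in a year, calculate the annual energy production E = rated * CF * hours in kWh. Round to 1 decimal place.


Annual energy = rated_kW * capacity_factor * hours_per_year
Given: P_rated = 638 kW, CF = 0.285, hours = 8760
E = 638 * 0.285 * 8760
E = 1592830.8 kWh

1592830.8


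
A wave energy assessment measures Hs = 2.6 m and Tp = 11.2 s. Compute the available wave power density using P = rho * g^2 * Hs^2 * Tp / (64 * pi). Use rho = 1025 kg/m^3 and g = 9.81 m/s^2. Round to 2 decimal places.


Apply wave power formula:
  g^2 = 9.81^2 = 96.2361
  Hs^2 = 2.6^2 = 6.76
  Numerator = rho * g^2 * Hs^2 * Tp = 1025 * 96.2361 * 6.76 * 11.2 = 7468383.29
  Denominator = 64 * pi = 201.0619
  P = 7468383.29 / 201.0619 = 37144.69 W/m

37144.69


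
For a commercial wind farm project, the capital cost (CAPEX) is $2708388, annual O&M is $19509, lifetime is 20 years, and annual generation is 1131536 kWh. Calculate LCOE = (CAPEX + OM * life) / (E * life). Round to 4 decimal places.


Total cost = CAPEX + OM * lifetime = 2708388 + 19509 * 20 = 2708388 + 390180 = 3098568
Total generation = annual * lifetime = 1131536 * 20 = 22630720 kWh
LCOE = 3098568 / 22630720
LCOE = 0.1369 $/kWh

0.1369


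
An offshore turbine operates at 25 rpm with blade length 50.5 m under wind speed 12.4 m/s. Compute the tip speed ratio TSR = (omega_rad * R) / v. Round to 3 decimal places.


Convert rotational speed to rad/s:
  omega = 25 * 2 * pi / 60 = 2.618 rad/s
Compute tip speed:
  v_tip = omega * R = 2.618 * 50.5 = 132.209 m/s
Tip speed ratio:
  TSR = v_tip / v_wind = 132.209 / 12.4 = 10.662

10.662


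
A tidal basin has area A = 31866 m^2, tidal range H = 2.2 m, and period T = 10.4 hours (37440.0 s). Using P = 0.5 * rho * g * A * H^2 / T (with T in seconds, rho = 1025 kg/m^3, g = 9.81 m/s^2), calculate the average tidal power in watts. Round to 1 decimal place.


Convert period to seconds: T = 10.4 * 3600 = 37440.0 s
H^2 = 2.2^2 = 4.84
P = 0.5 * rho * g * A * H^2 / T
P = 0.5 * 1025 * 9.81 * 31866 * 4.84 / 37440.0
P = 20710.9 W

20710.9


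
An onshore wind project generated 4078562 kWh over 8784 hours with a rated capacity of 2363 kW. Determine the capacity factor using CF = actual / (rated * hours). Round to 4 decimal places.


Capacity factor = actual output / maximum possible output
Maximum possible = rated * hours = 2363 * 8784 = 20756592 kWh
CF = 4078562 / 20756592
CF = 0.1965

0.1965
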